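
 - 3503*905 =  - 3170215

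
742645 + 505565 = 1248210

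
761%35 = 26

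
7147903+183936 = 7331839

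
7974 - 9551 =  - 1577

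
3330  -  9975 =-6645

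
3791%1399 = 993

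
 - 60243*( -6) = 361458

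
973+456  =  1429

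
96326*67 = 6453842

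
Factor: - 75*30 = -2^1* 3^2*5^3 = - 2250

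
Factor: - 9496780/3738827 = -2^2*5^1*17^(-1)*219931^(-1) * 474839^1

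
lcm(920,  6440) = 6440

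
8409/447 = 2803/149 = 18.81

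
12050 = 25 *482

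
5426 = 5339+87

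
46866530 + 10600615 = 57467145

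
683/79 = 8 + 51/79=8.65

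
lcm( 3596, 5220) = 161820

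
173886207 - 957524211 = -783638004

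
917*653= 598801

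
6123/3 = 2041 = 2041.00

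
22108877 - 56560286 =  - 34451409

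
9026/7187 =9026/7187= 1.26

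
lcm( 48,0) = 0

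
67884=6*11314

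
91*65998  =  6005818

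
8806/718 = 12  +  95/359 = 12.26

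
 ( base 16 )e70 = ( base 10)3696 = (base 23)6MG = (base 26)5C4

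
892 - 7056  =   - 6164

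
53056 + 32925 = 85981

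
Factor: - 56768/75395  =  -64/85 = -2^6 * 5^(  -  1)*17^ ( - 1)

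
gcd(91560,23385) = 15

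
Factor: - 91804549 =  - 409^1* 224461^1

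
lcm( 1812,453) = 1812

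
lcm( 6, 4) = 12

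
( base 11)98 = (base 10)107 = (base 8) 153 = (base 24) 4b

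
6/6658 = 3/3329 = 0.00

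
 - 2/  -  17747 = 2/17747 = 0.00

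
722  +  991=1713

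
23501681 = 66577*353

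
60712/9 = 60712/9 =6745.78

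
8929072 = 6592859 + 2336213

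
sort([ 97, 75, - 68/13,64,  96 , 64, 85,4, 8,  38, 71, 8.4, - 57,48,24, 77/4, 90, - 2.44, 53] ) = [ - 57,-68/13, - 2.44,4, 8, 8.4, 77/4,  24, 38, 48, 53,64, 64, 71,75, 85, 90, 96  ,  97 ] 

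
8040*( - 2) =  - 16080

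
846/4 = 423/2 = 211.50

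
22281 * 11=245091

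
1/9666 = 1/9666 = 0.00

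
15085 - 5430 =9655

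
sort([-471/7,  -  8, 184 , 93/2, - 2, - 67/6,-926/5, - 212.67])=[  -  212.67, - 926/5,-471/7, - 67/6,-8, - 2 , 93/2, 184] 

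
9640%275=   15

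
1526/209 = 7 + 63/209 = 7.30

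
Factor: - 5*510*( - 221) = 563550=2^1*  3^1*5^2*13^1*17^2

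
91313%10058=791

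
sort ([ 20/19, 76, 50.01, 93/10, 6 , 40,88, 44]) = [ 20/19  ,  6, 93/10 , 40, 44, 50.01, 76, 88]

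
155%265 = 155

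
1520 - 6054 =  - 4534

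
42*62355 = 2618910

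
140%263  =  140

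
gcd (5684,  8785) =7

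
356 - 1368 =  -1012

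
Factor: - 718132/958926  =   - 359066/479463 = -2^1*3^( - 1)*71^ (-1)*2251^( -1) * 179533^1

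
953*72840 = 69416520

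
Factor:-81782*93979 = - 2^1*103^1*397^1*93979^1 = - 7685790578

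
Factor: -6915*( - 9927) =68645205 = 3^3*5^1*461^1*1103^1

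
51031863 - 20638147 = 30393716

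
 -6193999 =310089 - 6504088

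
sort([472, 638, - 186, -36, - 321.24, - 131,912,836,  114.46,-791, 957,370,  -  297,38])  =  [ - 791, - 321.24,-297,-186, - 131,- 36,38, 114.46, 370, 472, 638,836,912,957] 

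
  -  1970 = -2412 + 442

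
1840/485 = 3 + 77/97 = 3.79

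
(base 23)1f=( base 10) 38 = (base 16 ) 26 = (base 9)42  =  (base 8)46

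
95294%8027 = 6997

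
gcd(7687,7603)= 1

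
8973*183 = 1642059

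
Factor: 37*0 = 0 = 0^1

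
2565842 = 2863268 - 297426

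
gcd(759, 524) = 1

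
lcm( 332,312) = 25896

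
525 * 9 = 4725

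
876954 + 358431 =1235385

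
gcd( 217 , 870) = 1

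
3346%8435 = 3346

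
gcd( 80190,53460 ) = 26730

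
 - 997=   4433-5430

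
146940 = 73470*2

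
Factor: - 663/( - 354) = 221/118 = 2^( - 1)*13^1 * 17^1*59^( - 1) 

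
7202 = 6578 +624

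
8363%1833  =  1031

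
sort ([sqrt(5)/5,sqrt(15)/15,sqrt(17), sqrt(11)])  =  [sqrt( 15)/15,sqrt(5 )/5,sqrt(11 ), sqrt(17)] 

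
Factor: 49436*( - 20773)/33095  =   - 2^2*5^(  -  1)*17^1 * 727^1*6619^( - 1 )*20773^1 = - 1026934028/33095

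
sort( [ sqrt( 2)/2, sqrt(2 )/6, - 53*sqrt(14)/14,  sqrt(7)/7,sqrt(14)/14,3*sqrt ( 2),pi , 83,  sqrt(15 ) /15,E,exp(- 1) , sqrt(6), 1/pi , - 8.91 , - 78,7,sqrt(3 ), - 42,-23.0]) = [ - 78,- 42, - 23.0,  -  53*sqrt(14)/14,  -  8.91 , sqrt(2)/6 , sqrt(15 ) /15,sqrt( 14) /14, 1/pi, exp (- 1 ), sqrt( 7)/7,sqrt( 2 )/2, sqrt(3), sqrt( 6),E,pi, 3*sqrt(2 ),7,83]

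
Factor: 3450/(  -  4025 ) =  -6/7 = -2^1*3^1*7^ (-1)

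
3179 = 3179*1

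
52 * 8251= 429052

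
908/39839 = 908/39839 = 0.02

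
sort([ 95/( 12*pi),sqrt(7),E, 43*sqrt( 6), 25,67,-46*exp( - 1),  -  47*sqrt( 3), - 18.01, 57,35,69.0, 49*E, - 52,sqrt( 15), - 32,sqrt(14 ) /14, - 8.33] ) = [ - 47*sqrt(3),  -  52, - 32,-18.01, - 46* exp(-1 ) , - 8.33, sqrt(14 )/14,95/(12*pi), sqrt(7),E,  sqrt( 15),25, 35,57,67,69.0,43 * sqrt(6), 49*E ] 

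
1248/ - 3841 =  - 1248/3841 = - 0.32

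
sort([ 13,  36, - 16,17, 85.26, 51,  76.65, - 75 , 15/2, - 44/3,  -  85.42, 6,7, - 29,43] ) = [ - 85.42, - 75, - 29,-16, - 44/3,  6,7, 15/2, 13,17, 36, 43,51,76.65,85.26] 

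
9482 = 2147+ 7335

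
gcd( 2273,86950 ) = 1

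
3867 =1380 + 2487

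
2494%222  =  52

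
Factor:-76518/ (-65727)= 78/67 = 2^1*3^1*13^1*67^( - 1)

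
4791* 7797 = 37355427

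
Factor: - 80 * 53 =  - 2^4*5^1* 53^1  =  - 4240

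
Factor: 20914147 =20914147^1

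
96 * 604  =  57984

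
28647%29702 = 28647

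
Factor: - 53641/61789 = -79/91 = - 7^(  -  1)*13^( - 1 )*79^1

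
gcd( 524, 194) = 2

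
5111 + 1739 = 6850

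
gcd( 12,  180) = 12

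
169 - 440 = - 271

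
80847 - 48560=32287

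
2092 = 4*523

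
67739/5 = 67739/5 = 13547.80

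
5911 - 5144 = 767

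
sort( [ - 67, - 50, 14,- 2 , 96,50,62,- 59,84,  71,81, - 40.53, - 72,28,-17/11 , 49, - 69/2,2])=[ - 72, - 67, - 59, - 50, - 40.53, - 69/2, - 2, - 17/11 , 2, 14,28,49,50,62,71, 81,84,96] 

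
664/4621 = 664/4621 = 0.14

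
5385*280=1507800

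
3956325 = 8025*493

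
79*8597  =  679163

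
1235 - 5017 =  - 3782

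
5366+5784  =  11150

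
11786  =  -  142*( - 83)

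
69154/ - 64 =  - 1081 + 15/32= - 1080.53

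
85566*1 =85566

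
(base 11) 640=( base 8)1402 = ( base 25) 15K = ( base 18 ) 26e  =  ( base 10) 770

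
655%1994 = 655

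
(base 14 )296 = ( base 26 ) K4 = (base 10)524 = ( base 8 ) 1014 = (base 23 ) MI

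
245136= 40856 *6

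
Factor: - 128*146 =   -  18688  =  - 2^8 * 73^1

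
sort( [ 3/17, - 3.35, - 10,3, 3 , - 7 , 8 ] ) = [ - 10,- 7, - 3.35,  3/17,3,3,8 ]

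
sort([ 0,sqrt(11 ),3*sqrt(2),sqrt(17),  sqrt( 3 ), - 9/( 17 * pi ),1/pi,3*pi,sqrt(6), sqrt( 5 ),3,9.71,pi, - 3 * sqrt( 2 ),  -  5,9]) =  [-5, - 3*sqrt( 2),- 9/(17*pi ),0,1/pi,sqrt( 3 ) , sqrt(5),sqrt(6),3,pi,sqrt(11),sqrt(17 ),3*sqrt(2 ), 9,  3*pi, 9.71]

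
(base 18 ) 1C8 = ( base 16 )224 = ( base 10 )548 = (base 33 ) gk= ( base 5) 4143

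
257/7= 36 + 5/7= 36.71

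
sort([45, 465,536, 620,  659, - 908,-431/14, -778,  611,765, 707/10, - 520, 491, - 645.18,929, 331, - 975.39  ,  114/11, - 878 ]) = [-975.39, - 908, -878, - 778,-645.18,-520, -431/14, 114/11,45,707/10, 331, 465, 491, 536,611, 620, 659, 765,929] 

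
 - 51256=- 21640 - 29616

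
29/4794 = 29/4794 = 0.01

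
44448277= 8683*5119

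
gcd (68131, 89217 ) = 1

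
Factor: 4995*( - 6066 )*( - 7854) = 237973608180 = 2^2 * 3^6*5^1*7^1*11^1*17^1*37^1*337^1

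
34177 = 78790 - 44613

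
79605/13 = 6123 + 6/13 = 6123.46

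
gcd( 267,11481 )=267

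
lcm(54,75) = 1350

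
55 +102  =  157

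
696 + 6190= 6886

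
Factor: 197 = 197^1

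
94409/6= 94409/6 = 15734.83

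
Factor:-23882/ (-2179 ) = 2^1*2179^( - 1)*11941^1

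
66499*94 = 6250906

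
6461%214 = 41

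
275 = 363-88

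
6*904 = 5424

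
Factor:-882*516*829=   -  377287848  =  -  2^3*3^3*7^2*43^1*829^1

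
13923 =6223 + 7700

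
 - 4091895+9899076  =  5807181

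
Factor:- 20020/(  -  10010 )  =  2^1 =2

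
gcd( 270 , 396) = 18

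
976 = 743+233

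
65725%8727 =4636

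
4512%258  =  126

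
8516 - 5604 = 2912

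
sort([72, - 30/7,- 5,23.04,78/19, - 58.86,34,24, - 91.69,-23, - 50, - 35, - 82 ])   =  [ - 91.69, - 82, - 58.86 ,-50, - 35, - 23, - 5, - 30/7,78/19, 23.04,24,34,72]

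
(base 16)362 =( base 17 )2GG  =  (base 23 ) 1EF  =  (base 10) 866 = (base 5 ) 11431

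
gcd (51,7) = 1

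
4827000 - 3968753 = 858247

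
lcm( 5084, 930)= 76260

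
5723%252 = 179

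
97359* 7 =681513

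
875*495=433125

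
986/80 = 493/40 = 12.32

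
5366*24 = 128784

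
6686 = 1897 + 4789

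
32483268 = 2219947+30263321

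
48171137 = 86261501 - 38090364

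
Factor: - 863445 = - 3^1*5^1*11^1*5233^1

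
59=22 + 37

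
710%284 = 142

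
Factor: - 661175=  - 5^2*53^1*499^1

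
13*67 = 871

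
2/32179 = 2/32179 =0.00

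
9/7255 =9/7255 = 0.00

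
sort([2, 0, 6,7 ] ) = [ 0,2, 6 , 7] 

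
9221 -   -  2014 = 11235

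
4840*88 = 425920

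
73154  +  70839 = 143993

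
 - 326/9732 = - 1 + 4703/4866 = - 0.03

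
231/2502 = 77/834 = 0.09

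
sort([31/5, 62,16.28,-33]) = [ - 33,31/5,  16.28, 62] 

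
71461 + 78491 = 149952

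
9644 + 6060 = 15704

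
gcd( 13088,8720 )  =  16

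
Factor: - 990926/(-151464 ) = 2^( -2 ) * 3^ ( - 1 ) *19^1*89^1*293^1*6311^( - 1)=495463/75732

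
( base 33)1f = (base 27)1L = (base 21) 26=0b110000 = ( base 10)48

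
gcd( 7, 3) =1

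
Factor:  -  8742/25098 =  - 31^1*89^( - 1) = - 31/89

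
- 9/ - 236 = 9/236=0.04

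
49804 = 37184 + 12620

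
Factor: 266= 2^1*7^1*19^1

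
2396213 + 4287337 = 6683550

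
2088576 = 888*2352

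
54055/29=1863 + 28/29 =1863.97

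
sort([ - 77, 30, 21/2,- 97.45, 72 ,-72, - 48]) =[ - 97.45,- 77, - 72,-48, 21/2 , 30,72]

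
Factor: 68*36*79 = 193392 = 2^4*3^2 *17^1*79^1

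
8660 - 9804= - 1144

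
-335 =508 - 843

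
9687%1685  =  1262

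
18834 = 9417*2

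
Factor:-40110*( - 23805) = 954818550 = 2^1*3^3*5^2*7^1*23^2*191^1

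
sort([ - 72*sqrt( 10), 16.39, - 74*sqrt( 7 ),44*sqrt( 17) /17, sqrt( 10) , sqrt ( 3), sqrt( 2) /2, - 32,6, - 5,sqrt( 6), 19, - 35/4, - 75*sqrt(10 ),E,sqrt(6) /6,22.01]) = [  -  75*sqrt( 10), - 72*sqrt( 10),-74* sqrt( 7), - 32, - 35/4, - 5,sqrt(  6)/6,sqrt(2 )/2,sqrt( 3), sqrt( 6 ),E,  sqrt(10),6, 44*sqrt( 17)/17,16.39 , 19,22.01]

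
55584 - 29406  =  26178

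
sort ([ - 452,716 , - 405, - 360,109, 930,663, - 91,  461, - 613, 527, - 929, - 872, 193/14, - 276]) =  [ - 929,-872, - 613 ,-452, - 405, -360, - 276, - 91,  193/14,109,461 , 527 , 663,716, 930 ]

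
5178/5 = 5178/5 = 1035.60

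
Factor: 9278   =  2^1*4639^1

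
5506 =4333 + 1173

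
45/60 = 3/4 = 0.75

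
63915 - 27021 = 36894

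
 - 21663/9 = -2407 = -2407.00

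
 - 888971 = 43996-932967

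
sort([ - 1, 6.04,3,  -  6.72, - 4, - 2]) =[ - 6.72, - 4, - 2, - 1,3, 6.04]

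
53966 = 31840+22126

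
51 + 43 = 94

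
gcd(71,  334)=1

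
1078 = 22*49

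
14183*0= 0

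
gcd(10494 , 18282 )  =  66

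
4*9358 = 37432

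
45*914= 41130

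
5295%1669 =288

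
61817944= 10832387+50985557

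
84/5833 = 84/5833= 0.01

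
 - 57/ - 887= 57/887 = 0.06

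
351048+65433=416481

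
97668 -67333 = 30335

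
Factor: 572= 2^2*11^1*13^1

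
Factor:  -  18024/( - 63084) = 2/7 = 2^1*7^( - 1 )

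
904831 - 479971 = 424860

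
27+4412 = 4439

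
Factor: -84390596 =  - 2^2*43^1*490643^1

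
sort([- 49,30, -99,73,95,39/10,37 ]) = [ -99, - 49,39/10, 30, 37, 73, 95]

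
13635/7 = 13635/7 = 1947.86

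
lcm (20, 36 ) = 180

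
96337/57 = 1690 + 7/57   =  1690.12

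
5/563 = 5/563 = 0.01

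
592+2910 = 3502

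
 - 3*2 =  - 6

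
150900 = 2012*75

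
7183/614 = 11 + 429/614 = 11.70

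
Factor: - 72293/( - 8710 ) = 2^(  -  1)* 5^( - 1)*83^1 = 83/10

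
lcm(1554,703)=29526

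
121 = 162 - 41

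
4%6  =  4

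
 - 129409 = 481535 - 610944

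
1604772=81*19812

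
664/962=332/481 = 0.69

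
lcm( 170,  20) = 340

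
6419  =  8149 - 1730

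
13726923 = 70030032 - 56303109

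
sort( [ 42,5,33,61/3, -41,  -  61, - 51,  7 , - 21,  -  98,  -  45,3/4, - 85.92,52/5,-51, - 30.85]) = [-98 ,-85.92,-61,  -  51,-51, - 45, - 41, - 30.85,-21,3/4,5, 7,52/5,61/3,33,42]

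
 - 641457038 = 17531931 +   -  658988969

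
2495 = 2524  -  29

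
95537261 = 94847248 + 690013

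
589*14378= 8468642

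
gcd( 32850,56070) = 90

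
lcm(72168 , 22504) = 2092872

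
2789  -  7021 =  - 4232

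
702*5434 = 3814668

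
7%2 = 1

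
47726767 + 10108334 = 57835101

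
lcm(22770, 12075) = 796950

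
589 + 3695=4284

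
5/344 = 5/344 = 0.01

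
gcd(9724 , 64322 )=2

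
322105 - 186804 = 135301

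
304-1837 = - 1533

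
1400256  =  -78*( - 17952)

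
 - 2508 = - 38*66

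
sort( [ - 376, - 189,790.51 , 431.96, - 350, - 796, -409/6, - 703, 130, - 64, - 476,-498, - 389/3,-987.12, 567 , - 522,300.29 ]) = [ - 987.12 , - 796, - 703, - 522, - 498, - 476, - 376,  -  350, - 189, - 389/3,-409/6, - 64, 130, 300.29, 431.96, 567, 790.51 ]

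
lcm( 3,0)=0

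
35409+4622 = 40031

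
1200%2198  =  1200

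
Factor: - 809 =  - 809^1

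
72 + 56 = 128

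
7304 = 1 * 7304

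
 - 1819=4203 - 6022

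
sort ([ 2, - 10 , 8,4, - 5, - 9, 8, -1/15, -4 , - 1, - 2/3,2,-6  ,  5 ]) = [  -  10, - 9, - 6,-5,  -  4, - 1, - 2/3, - 1/15 , 2,2,4,5, 8, 8]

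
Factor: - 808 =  - 2^3*101^1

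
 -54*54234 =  - 2928636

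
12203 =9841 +2362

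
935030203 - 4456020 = 930574183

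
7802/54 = 144 + 13/27=144.48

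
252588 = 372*679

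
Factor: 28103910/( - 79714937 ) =  -  2^1*3^1*5^1*19^( - 2)*439^( - 1)*503^(- 1 )*936797^1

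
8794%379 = 77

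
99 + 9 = 108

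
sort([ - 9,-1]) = [  -  9,  -  1] 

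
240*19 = 4560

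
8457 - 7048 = 1409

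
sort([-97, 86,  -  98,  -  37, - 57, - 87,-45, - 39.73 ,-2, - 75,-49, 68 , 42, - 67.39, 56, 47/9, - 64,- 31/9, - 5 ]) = [-98, - 97,-87, - 75,- 67.39, - 64, - 57,-49,- 45,-39.73,  -  37, - 5, - 31/9, - 2, 47/9,42,56,68,86]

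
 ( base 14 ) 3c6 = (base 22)1CE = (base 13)468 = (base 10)762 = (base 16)2fa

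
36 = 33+3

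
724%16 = 4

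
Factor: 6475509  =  3^2*521^1 * 1381^1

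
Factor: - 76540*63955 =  - 2^2*5^2*43^1*89^1*12791^1 = - 4895115700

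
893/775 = 1 + 118/775 = 1.15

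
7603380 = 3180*2391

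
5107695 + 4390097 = 9497792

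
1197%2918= 1197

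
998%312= 62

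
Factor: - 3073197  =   - 3^1*1024399^1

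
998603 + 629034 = 1627637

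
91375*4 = 365500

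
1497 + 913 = 2410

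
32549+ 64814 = 97363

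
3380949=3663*923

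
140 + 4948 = 5088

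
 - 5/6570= -1 + 1313/1314=- 0.00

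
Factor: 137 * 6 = 2^1*3^1 *137^1 = 822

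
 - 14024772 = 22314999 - 36339771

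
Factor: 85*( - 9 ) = - 765 = - 3^2 * 5^1*17^1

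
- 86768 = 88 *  ( - 986)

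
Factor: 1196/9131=52/397 = 2^2 * 13^1 *397^( - 1) 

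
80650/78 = 40325/39  =  1033.97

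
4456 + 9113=13569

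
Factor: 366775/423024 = 2^( - 4)*3^( - 1) * 5^2*7^( - 1 )*17^1*863^1*1259^(-1 )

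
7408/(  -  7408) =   -  1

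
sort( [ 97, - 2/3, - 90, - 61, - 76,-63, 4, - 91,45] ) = [ - 91,-90, - 76, - 63 , - 61, - 2/3, 4,45,97] 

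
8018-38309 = -30291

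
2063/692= 2 + 679/692 = 2.98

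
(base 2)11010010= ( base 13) 132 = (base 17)c6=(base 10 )210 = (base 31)6o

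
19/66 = 19/66 = 0.29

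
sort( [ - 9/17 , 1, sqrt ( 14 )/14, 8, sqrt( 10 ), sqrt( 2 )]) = [-9/17,sqrt( 14) /14,1, sqrt ( 2),sqrt ( 10),8]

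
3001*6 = 18006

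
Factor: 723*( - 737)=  - 532851 = - 3^1*11^1*67^1 * 241^1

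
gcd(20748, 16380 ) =1092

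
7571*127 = 961517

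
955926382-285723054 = 670203328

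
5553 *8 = 44424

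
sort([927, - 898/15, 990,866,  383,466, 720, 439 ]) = [ - 898/15, 383, 439,466, 720,866, 927,990 ] 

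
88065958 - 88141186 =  - 75228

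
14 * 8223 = 115122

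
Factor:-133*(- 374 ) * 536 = 26661712 = 2^4 * 7^1*11^1 * 17^1 * 19^1*67^1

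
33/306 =11/102  =  0.11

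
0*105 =0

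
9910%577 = 101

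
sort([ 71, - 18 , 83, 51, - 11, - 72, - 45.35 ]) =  [-72, - 45.35, - 18 , - 11,51, 71 , 83 ] 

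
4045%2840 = 1205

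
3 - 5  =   - 2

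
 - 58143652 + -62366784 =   -  120510436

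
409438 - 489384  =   - 79946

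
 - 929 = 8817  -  9746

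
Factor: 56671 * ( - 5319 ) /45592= - 2^( - 3) * 3^3 * 41^( - 1)*139^( - 1)*197^1 * 56671^1 =-301433049/45592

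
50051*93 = 4654743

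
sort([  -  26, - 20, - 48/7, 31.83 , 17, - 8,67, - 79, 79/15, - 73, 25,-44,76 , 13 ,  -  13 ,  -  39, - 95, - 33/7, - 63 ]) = [ - 95 , - 79, - 73, - 63, - 44, - 39, - 26,-20 , - 13, - 8 ,- 48/7, - 33/7, 79/15, 13,17,25, 31.83, 67, 76]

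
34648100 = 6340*5465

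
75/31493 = 75/31493 = 0.00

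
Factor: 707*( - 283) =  -7^1*101^1 * 283^1 = -200081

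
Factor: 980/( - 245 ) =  - 2^2 = - 4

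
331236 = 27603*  12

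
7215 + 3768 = 10983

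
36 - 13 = 23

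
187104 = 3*62368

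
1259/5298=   1259/5298 = 0.24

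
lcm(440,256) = 14080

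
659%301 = 57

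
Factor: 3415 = 5^1*683^1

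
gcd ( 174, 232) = 58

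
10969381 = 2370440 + 8598941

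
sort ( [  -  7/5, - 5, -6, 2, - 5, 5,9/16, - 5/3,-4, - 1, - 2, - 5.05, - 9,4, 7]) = [ - 9,-6, - 5.05, - 5, - 5, - 4, - 2, - 5/3, - 7/5, - 1, 9/16,  2,4,5,7] 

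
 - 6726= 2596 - 9322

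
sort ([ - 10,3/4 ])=[-10, 3/4] 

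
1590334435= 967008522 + 623325913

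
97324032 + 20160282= 117484314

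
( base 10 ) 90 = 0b1011010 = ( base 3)10100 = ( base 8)132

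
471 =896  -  425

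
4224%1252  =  468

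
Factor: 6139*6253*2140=82148537380=2^2 * 5^1*7^1 * 13^2*37^1 * 107^1*877^1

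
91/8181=91/8181 = 0.01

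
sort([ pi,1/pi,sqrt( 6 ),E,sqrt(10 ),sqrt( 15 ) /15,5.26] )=[ sqrt( 15)/15,1/pi,sqrt (6),E, pi,sqrt(10),5.26 ]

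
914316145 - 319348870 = 594967275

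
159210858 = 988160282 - 828949424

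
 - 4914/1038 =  - 819/173 = -4.73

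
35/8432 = 35/8432 = 0.00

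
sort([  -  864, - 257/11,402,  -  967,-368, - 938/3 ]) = [  -  967, - 864,-368,-938/3,  -  257/11, 402 ] 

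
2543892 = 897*2836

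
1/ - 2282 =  - 1 + 2281/2282 = - 0.00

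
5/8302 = 5/8302 =0.00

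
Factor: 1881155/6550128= 2^ ( - 4 )*3^( - 2 ) * 5^1 * 13^( - 1 )*3499^(  -  1)*376231^1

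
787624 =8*98453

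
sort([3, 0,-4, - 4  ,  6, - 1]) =[ - 4,- 4 , - 1,0, 3,6]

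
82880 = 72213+10667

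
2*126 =252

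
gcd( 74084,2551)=1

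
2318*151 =350018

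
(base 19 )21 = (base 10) 39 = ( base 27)1C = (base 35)14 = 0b100111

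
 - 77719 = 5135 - 82854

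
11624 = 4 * 2906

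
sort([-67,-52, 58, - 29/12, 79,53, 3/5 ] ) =[ - 67, - 52, - 29/12, 3/5, 53, 58,79 ]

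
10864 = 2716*4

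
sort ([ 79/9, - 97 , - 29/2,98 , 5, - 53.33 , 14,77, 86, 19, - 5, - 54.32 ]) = [ - 97,-54.32, - 53.33, - 29/2,  -  5,5,79/9,14, 19,77,86,98]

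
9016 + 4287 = 13303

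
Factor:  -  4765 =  - 5^1*953^1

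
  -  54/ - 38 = 1+8/19 = 1.42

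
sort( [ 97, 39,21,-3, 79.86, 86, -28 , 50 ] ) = [ - 28, - 3, 21,39,50,79.86,86, 97]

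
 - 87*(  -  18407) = 1601409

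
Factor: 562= 2^1*281^1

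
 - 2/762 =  - 1/381 = - 0.00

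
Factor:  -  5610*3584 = - 20106240 =- 2^10*3^1*5^1*7^1*11^1*17^1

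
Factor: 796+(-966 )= - 170 = - 2^1*5^1*17^1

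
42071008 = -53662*(-784 )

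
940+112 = 1052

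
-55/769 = -55/769=-0.07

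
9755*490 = 4779950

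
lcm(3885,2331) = 11655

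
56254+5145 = 61399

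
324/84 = 3 + 6/7 = 3.86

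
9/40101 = 3/13367 = 0.00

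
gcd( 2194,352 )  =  2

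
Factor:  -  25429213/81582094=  - 2^( - 1) * 11^( - 1)*43^( -1)* 86239^(-1)*25429213^1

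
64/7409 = 64/7409 = 0.01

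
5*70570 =352850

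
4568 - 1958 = 2610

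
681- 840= - 159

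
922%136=106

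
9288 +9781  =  19069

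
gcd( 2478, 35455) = 7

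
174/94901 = 174/94901 = 0.00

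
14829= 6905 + 7924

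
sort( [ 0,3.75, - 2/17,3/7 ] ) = [ - 2/17, 0,3/7,3.75 ]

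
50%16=2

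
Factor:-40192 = -2^8*157^1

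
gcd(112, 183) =1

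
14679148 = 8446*1738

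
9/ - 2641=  - 1 + 2632/2641 = - 0.00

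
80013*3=240039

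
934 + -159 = 775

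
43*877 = 37711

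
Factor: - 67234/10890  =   - 33617/5445 = - 3^( - 2)*5^( - 1)*11^(-2) * 33617^1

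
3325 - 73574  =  - 70249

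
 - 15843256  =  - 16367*968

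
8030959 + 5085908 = 13116867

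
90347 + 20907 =111254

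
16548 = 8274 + 8274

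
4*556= 2224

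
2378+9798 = 12176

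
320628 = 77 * 4164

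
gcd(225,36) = 9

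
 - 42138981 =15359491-57498472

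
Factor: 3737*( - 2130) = - 7959810 = - 2^1*3^1*5^1*37^1*71^1*101^1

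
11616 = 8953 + 2663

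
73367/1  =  73367=73367.00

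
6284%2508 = 1268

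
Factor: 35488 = 2^5*1109^1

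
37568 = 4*9392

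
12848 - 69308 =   -  56460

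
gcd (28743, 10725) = 429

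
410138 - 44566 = 365572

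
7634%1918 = 1880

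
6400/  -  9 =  - 712+8/9 = - 711.11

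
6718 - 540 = 6178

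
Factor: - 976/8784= - 3^ ( - 2) = - 1/9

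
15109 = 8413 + 6696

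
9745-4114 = 5631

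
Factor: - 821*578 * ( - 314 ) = 149004932 = 2^2  *17^2*157^1*821^1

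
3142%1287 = 568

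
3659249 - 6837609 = -3178360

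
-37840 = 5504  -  43344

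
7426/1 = 7426=7426.00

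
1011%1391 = 1011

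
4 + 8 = 12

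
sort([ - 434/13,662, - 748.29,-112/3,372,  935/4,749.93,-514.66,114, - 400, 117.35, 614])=[ - 748.29, - 514.66, - 400, - 112/3,  -  434/13,114,117.35,935/4,372,614, 662 , 749.93] 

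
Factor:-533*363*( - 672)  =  130017888 =2^5*3^2*7^1*11^2*13^1*41^1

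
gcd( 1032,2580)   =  516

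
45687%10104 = 5271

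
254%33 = 23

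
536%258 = 20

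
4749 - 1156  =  3593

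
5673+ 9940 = 15613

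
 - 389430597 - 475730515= -865161112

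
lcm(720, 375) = 18000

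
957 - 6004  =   - 5047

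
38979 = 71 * 549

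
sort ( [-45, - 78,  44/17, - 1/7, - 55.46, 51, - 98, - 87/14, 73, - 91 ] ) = [ - 98,  -  91 ,-78, - 55.46,- 45, - 87/14, - 1/7, 44/17,51, 73 ] 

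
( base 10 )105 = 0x69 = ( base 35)30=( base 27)3o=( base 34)33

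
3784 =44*86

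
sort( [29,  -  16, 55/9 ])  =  [ - 16, 55/9, 29 ] 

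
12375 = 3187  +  9188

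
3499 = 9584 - 6085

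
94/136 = 47/68 = 0.69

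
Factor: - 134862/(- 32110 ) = 21/5  =  3^1*5^( - 1) * 7^1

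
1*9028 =9028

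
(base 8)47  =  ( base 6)103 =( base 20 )1j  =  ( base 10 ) 39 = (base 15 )29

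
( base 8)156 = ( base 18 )62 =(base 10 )110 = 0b1101110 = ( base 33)3B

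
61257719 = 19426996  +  41830723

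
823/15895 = 823/15895 = 0.05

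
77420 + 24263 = 101683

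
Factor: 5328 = 2^4 *3^2*37^1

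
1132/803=1 + 329/803= 1.41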